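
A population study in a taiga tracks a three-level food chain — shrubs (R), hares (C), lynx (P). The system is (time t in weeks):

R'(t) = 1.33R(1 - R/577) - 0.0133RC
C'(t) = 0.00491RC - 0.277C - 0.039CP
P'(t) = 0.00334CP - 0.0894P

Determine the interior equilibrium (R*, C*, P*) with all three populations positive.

From dP/dt = 0: 0.00334C* = 0.0894, so C* = 26.8.
From dR/dt = 0: 1.33(1 - R*/577) = 0.0133·26.8, giving R* = 577·(1 - 0.268) = 423.
From dC/dt = 0: 0.00491·423 - 0.277 = 0.039P*, so P* = 1.8/0.039 = 46.1.

R* ≈ 423, C* ≈ 26.8, P* ≈ 46.1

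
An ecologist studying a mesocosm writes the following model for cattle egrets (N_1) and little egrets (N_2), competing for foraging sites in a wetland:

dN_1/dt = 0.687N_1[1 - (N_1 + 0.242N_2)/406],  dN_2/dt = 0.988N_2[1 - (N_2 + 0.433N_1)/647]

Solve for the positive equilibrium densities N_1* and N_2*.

N_1* ≈ 279, N_2* ≈ 526

Setting both brackets to zero gives the nullclines N_1 + 0.242N_2 = 406 and 0.433N_1 + N_2 = 647.
Substituting N_2 = 647 - 0.433N_1 into the first: N_1(1 - 0.242·0.433) = 406 - 0.242·647.
So N_1* = 249/0.895 = 279, and then N_2* = 647 - 0.433·279 = 526.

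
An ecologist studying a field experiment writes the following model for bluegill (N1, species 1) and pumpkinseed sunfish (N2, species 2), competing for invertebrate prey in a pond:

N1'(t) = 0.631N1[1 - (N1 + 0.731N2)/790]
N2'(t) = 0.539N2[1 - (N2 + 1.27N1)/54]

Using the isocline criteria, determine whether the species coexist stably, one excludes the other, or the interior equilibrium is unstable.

Compare the nullcline intercepts: K1/α12 = 790/0.731 = 1080 > K2 = 54; K2/α21 = 54/1.27 = 42.5 < K1 = 790.
Since the inequalities point opposite ways, species 1 can invade but species 2 cannot.

species 1 excludes species 2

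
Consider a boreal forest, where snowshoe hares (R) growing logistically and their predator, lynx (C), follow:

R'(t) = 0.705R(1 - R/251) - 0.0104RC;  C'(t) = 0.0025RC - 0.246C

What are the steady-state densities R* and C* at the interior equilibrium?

From dC/dt = 0 with C > 0: 0.0025R* = 0.246, so R* = 98.4.
Substitute into dR/dt = 0: 0.705(1 - 98.4/251) = 0.0104C*.
The bracket is 0.608, giving C* = 0.429/0.0104 = 41.2.

R* ≈ 98.4, C* ≈ 41.2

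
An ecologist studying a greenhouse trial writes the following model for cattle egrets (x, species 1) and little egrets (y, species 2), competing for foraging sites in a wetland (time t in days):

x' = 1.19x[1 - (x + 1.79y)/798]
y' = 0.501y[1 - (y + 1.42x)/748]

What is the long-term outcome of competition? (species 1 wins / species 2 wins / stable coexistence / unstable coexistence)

unstable coexistence (outcome depends on initial conditions)

Compare the nullcline intercepts: K1/α12 = 798/1.79 = 446 < K2 = 748; K2/α21 = 748/1.42 = 527 < K1 = 798.
Since both are reversed, neither can invade when rare; the interior point is a saddle.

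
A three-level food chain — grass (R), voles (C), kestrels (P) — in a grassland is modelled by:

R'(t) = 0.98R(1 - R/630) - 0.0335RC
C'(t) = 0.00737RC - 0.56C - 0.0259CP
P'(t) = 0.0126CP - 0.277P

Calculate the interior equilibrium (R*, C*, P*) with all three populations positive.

R* ≈ 157, C* ≈ 22, P* ≈ 22.9

From dP/dt = 0: 0.0126C* = 0.277, so C* = 22.
From dR/dt = 0: 0.98(1 - R*/630) = 0.0335·22, giving R* = 630·(1 - 0.751) = 157.
From dC/dt = 0: 0.00737·157 - 0.56 = 0.0259P*, so P* = 0.594/0.0259 = 22.9.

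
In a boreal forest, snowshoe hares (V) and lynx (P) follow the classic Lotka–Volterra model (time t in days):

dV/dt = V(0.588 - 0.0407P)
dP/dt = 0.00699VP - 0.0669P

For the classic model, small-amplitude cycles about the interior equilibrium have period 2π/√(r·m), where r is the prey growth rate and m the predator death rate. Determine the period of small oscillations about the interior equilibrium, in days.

T ≈ 31.7 days

Here r = 0.588 and m = 0.0669, so r·m = 0.0393.
ω = √0.0393 = 0.198 per day, hence T = 2π/ω ≈ 31.7 days.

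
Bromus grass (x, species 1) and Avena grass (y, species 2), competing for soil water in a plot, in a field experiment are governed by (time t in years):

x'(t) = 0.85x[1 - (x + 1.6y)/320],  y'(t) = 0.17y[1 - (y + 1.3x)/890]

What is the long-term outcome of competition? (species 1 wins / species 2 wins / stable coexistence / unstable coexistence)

Compare the nullcline intercepts: K1/α12 = 320/1.6 = 200 < K2 = 890; K2/α21 = 890/1.3 = 685 > K1 = 320.
Since the inequalities point opposite ways, species 2 can invade but species 1 cannot.

species 2 excludes species 1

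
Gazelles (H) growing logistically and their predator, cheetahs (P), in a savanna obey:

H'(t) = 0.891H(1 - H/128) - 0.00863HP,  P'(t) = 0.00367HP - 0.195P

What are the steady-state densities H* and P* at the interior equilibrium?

H* ≈ 53.1, P* ≈ 60.4

From dP/dt = 0 with P > 0: 0.00367H* = 0.195, so H* = 53.1.
Substitute into dH/dt = 0: 0.891(1 - 53.1/128) = 0.00863P*.
The bracket is 0.585, giving P* = 0.521/0.00863 = 60.4.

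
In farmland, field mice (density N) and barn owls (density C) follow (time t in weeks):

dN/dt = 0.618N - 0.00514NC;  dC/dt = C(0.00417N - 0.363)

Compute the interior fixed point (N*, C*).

N* ≈ 87.1, C* ≈ 120

Set dC/dt = 0 with C > 0: 0.00417N - 0.363 = 0, so N* = 0.363/0.00417 = 87.1.
Set dN/dt = 0 with N > 0: 0.618 - 0.00514C = 0, so C* = 0.618/0.00514 = 120.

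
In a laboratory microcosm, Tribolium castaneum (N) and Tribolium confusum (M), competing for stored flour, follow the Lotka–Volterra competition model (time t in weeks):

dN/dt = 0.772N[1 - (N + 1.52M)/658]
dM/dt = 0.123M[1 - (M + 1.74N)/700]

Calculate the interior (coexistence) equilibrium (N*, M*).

N* ≈ 247, M* ≈ 271

Setting both brackets to zero gives the nullclines N + 1.52M = 658 and 1.74N + M = 700.
Substituting M = 700 - 1.74N into the first: N(1 - 1.52·1.74) = 658 - 1.52·700.
So N* = -406/-1.64 = 247, and then M* = 700 - 1.74·247 = 271.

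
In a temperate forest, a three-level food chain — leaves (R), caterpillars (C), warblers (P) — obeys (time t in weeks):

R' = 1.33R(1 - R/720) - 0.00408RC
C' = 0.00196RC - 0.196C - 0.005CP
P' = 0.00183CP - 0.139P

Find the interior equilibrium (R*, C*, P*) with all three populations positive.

R* ≈ 552, C* ≈ 76, P* ≈ 177

From dP/dt = 0: 0.00183C* = 0.139, so C* = 76.
From dR/dt = 0: 1.33(1 - R*/720) = 0.00408·76, giving R* = 720·(1 - 0.233) = 552.
From dC/dt = 0: 0.00196·552 - 0.196 = 0.005P*, so P* = 0.886/0.005 = 177.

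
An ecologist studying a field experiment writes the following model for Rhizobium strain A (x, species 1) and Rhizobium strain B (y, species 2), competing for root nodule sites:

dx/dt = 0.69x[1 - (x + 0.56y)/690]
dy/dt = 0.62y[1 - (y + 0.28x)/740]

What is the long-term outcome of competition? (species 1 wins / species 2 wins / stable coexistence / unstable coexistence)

stable coexistence

Compare the nullcline intercepts: K1/α12 = 690/0.56 = 1230 > K2 = 740; K2/α21 = 740/0.28 = 2640 > K1 = 690.
Since both inequalities hold, each species can invade when rare, so the interior equilibrium is stable.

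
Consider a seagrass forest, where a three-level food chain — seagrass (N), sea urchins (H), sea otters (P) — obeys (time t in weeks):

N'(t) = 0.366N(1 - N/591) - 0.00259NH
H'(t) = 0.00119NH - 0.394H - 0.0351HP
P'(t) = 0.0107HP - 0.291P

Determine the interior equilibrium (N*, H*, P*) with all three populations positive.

N* ≈ 477, H* ≈ 27.2, P* ≈ 4.96

From dP/dt = 0: 0.0107H* = 0.291, so H* = 27.2.
From dN/dt = 0: 0.366(1 - N*/591) = 0.00259·27.2, giving N* = 591·(1 - 0.192) = 477.
From dH/dt = 0: 0.00119·477 - 0.394 = 0.0351P*, so P* = 0.174/0.0351 = 4.96.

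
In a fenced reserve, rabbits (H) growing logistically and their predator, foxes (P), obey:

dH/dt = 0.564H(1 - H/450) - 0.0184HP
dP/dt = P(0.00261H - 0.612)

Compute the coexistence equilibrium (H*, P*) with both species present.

H* ≈ 234, P* ≈ 14.7

From dP/dt = 0 with P > 0: 0.00261H* = 0.612, so H* = 234.
Substitute into dH/dt = 0: 0.564(1 - 234/450) = 0.0184P*.
The bracket is 0.479, giving P* = 0.27/0.0184 = 14.7.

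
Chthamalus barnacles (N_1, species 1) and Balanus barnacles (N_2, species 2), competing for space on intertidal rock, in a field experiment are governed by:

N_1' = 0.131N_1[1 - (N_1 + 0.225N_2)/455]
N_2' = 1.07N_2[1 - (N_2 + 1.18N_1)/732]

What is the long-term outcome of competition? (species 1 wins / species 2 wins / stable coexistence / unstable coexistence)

Compare the nullcline intercepts: K1/α12 = 455/0.225 = 2020 > K2 = 732; K2/α21 = 732/1.18 = 620 > K1 = 455.
Since both inequalities hold, each species can invade when rare, so the interior equilibrium is stable.

stable coexistence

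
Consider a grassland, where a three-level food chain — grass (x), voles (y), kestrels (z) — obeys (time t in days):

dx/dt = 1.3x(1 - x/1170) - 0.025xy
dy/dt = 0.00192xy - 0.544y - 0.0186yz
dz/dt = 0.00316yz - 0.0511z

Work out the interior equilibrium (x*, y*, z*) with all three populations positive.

x* ≈ 806, y* ≈ 16.2, z* ≈ 54

From dz/dt = 0: 0.00316y* = 0.0511, so y* = 16.2.
From dx/dt = 0: 1.3(1 - x*/1170) = 0.025·16.2, giving x* = 1170·(1 - 0.311) = 806.
From dy/dt = 0: 0.00192·806 - 0.544 = 0.0186z*, so z* = 1/0.0186 = 54.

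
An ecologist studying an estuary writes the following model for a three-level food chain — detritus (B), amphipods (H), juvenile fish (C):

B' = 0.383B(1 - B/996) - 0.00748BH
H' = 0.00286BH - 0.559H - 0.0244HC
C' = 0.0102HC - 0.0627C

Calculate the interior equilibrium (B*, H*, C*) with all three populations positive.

From dC/dt = 0: 0.0102H* = 0.0627, so H* = 6.15.
From dB/dt = 0: 0.383(1 - B*/996) = 0.00748·6.15, giving B* = 996·(1 - 0.12) = 876.
From dH/dt = 0: 0.00286·876 - 0.559 = 0.0244C*, so C* = 1.95/0.0244 = 79.8.

B* ≈ 876, H* ≈ 6.15, C* ≈ 79.8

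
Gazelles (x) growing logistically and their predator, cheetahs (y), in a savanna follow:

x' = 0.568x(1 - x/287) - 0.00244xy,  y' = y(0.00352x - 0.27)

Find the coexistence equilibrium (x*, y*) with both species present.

From dy/dt = 0 with y > 0: 0.00352x* = 0.27, so x* = 76.7.
Substitute into dx/dt = 0: 0.568(1 - 76.7/287) = 0.00244y*.
The bracket is 0.733, giving y* = 0.416/0.00244 = 171.

x* ≈ 76.7, y* ≈ 171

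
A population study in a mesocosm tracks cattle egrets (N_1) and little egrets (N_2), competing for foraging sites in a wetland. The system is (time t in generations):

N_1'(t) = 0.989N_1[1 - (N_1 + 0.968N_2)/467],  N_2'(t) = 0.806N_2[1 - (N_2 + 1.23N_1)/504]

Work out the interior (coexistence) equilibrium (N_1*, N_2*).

N_1* ≈ 109, N_2* ≈ 369

Setting both brackets to zero gives the nullclines N_1 + 0.968N_2 = 467 and 1.23N_1 + N_2 = 504.
Substituting N_2 = 504 - 1.23N_1 into the first: N_1(1 - 0.968·1.23) = 467 - 0.968·504.
So N_1* = -20.9/-0.191 = 109, and then N_2* = 504 - 1.23·109 = 369.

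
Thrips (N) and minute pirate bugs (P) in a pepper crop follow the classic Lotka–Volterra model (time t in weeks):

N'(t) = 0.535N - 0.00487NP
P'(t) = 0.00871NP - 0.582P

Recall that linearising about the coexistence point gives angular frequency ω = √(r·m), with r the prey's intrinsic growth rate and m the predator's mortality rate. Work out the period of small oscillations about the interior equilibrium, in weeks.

T ≈ 11.3 weeks

Here r = 0.535 and m = 0.582, so r·m = 0.311.
ω = √0.311 = 0.558 per week, hence T = 2π/ω ≈ 11.3 weeks.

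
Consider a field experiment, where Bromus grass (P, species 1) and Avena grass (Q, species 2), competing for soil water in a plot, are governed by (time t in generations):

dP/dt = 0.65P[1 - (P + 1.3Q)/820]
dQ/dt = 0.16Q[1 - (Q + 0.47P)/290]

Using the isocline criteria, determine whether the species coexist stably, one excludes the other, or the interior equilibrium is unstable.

Compare the nullcline intercepts: K1/α12 = 820/1.3 = 631 > K2 = 290; K2/α21 = 290/0.47 = 617 < K1 = 820.
Since the inequalities point opposite ways, species 1 can invade but species 2 cannot.

species 1 excludes species 2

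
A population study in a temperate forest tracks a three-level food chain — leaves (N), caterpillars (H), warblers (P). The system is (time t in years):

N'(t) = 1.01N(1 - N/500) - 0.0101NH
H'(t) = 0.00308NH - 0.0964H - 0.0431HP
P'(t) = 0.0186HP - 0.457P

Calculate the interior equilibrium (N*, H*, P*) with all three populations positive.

N* ≈ 377, H* ≈ 24.6, P* ≈ 24.7

From dP/dt = 0: 0.0186H* = 0.457, so H* = 24.6.
From dN/dt = 0: 1.01(1 - N*/500) = 0.0101·24.6, giving N* = 500·(1 - 0.246) = 377.
From dH/dt = 0: 0.00308·377 - 0.0964 = 0.0431P*, so P* = 1.07/0.0431 = 24.7.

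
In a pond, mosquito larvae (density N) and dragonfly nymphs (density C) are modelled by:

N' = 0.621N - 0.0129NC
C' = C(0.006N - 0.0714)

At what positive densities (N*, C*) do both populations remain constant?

Set dC/dt = 0 with C > 0: 0.006N - 0.0714 = 0, so N* = 0.0714/0.006 = 11.9.
Set dN/dt = 0 with N > 0: 0.621 - 0.0129C = 0, so C* = 0.621/0.0129 = 48.1.

N* ≈ 11.9, C* ≈ 48.1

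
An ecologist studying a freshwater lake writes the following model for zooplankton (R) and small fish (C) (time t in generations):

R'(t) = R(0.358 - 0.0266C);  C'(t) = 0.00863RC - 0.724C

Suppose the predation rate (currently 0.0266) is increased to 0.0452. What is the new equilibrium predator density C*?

C* ≈ 7.92

At the interior fixed point, setting dR/dt = 0 with R > 0 fixes C* = (prey growth rate)/(RC coefficient) — independent of the other coefficients.
With the change, C* = 0.358/0.0452 = 7.92; it falls from 13.5.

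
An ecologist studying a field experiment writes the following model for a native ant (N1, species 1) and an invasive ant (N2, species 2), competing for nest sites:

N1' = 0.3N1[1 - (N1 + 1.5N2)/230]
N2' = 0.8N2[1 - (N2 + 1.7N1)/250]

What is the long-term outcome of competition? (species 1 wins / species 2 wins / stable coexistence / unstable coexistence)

Compare the nullcline intercepts: K1/α12 = 230/1.5 = 153 < K2 = 250; K2/α21 = 250/1.7 = 147 < K1 = 230.
Since both are reversed, neither can invade when rare; the interior point is a saddle.

unstable coexistence (outcome depends on initial conditions)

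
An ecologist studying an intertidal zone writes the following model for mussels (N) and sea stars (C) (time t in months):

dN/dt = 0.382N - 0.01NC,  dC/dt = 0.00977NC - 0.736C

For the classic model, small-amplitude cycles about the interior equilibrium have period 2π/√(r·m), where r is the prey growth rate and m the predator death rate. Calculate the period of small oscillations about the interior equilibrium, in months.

T ≈ 11.8 months

Here r = 0.382 and m = 0.736, so r·m = 0.281.
ω = √0.281 = 0.53 per month, hence T = 2π/ω ≈ 11.8 months.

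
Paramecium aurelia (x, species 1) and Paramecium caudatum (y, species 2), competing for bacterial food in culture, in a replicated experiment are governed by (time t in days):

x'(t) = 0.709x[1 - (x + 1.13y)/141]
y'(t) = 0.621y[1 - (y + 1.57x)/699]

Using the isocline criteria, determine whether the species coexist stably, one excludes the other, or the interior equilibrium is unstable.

species 2 excludes species 1

Compare the nullcline intercepts: K1/α12 = 141/1.13 = 125 < K2 = 699; K2/α21 = 699/1.57 = 445 > K1 = 141.
Since the inequalities point opposite ways, species 2 can invade but species 1 cannot.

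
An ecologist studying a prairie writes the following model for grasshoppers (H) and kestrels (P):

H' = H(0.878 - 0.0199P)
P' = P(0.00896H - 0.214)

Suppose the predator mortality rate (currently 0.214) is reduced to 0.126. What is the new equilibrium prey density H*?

H* ≈ 14.1

At the interior fixed point, setting dP/dt = 0 with P > 0 fixes H* = (predator death rate)/(HP coefficient) — independent of the other coefficients.
With the change, H* = 0.126/0.00896 = 14.1; it falls from 23.9.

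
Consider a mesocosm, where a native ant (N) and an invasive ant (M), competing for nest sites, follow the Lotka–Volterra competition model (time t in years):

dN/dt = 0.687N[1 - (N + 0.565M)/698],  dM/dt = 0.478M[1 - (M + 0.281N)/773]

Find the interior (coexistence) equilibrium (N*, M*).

Setting both brackets to zero gives the nullclines N + 0.565M = 698 and 0.281N + M = 773.
Substituting M = 773 - 0.281N into the first: N(1 - 0.565·0.281) = 698 - 0.565·773.
So N* = 261/0.841 = 311, and then M* = 773 - 0.281·311 = 686.

N* ≈ 311, M* ≈ 686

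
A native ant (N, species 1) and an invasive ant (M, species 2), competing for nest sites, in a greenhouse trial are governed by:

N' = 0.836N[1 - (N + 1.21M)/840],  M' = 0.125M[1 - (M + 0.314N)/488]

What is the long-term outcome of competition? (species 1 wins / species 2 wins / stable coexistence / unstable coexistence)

Compare the nullcline intercepts: K1/α12 = 840/1.21 = 694 > K2 = 488; K2/α21 = 488/0.314 = 1550 > K1 = 840.
Since both inequalities hold, each species can invade when rare, so the interior equilibrium is stable.

stable coexistence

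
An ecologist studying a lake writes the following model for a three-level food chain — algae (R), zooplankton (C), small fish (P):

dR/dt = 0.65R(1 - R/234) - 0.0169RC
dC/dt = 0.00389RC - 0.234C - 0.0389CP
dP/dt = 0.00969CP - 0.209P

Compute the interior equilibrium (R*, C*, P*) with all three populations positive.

R* ≈ 103, C* ≈ 21.6, P* ≈ 4.26

From dP/dt = 0: 0.00969C* = 0.209, so C* = 21.6.
From dR/dt = 0: 0.65(1 - R*/234) = 0.0169·21.6, giving R* = 234·(1 - 0.561) = 103.
From dC/dt = 0: 0.00389·103 - 0.234 = 0.0389P*, so P* = 0.166/0.0389 = 4.26.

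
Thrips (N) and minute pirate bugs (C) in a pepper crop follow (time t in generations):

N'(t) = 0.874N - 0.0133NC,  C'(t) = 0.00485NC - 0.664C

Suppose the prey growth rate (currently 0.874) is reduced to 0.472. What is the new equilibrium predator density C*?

At the interior fixed point, setting dN/dt = 0 with N > 0 fixes C* = (prey growth rate)/(NC coefficient) — independent of the other coefficients.
With the change, C* = 0.472/0.0133 = 35.5; it falls from 65.7.

C* ≈ 35.5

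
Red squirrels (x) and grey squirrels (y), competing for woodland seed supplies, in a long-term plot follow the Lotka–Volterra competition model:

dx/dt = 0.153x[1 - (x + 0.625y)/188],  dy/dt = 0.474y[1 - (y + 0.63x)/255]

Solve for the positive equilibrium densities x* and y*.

x* ≈ 47.2, y* ≈ 225

Setting both brackets to zero gives the nullclines x + 0.625y = 188 and 0.63x + y = 255.
Substituting y = 255 - 0.63x into the first: x(1 - 0.625·0.63) = 188 - 0.625·255.
So x* = 28.6/0.606 = 47.2, and then y* = 255 - 0.63·47.2 = 225.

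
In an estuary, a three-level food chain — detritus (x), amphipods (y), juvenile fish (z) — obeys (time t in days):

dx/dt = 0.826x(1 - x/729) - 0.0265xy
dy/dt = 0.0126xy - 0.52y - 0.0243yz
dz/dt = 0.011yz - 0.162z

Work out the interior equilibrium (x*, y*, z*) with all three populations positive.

From dz/dt = 0: 0.011y* = 0.162, so y* = 14.7.
From dx/dt = 0: 0.826(1 - x*/729) = 0.0265·14.7, giving x* = 729·(1 - 0.472) = 385.
From dy/dt = 0: 0.0126·385 - 0.52 = 0.0243z*, so z* = 4.33/0.0243 = 178.

x* ≈ 385, y* ≈ 14.7, z* ≈ 178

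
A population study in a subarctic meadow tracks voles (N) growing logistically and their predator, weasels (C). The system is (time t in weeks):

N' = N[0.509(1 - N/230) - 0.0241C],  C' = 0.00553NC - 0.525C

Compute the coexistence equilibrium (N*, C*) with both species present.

N* ≈ 94.9, C* ≈ 12.4

From dC/dt = 0 with C > 0: 0.00553N* = 0.525, so N* = 94.9.
Substitute into dN/dt = 0: 0.509(1 - 94.9/230) = 0.0241C*.
The bracket is 0.587, giving C* = 0.299/0.0241 = 12.4.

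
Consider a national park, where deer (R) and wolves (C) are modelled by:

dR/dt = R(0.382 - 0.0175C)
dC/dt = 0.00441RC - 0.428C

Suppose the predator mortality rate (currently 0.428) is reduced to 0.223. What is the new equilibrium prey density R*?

R* ≈ 50.6

At the interior fixed point, setting dC/dt = 0 with C > 0 fixes R* = (predator death rate)/(RC coefficient) — independent of the other coefficients.
With the change, R* = 0.223/0.00441 = 50.6; it falls from 97.1.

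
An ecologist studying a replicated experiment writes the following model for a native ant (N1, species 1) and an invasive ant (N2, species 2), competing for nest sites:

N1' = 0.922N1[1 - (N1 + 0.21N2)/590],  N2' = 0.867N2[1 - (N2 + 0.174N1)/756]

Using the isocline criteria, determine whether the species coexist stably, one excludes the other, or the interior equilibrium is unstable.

Compare the nullcline intercepts: K1/α12 = 590/0.21 = 2810 > K2 = 756; K2/α21 = 756/0.174 = 4340 > K1 = 590.
Since both inequalities hold, each species can invade when rare, so the interior equilibrium is stable.

stable coexistence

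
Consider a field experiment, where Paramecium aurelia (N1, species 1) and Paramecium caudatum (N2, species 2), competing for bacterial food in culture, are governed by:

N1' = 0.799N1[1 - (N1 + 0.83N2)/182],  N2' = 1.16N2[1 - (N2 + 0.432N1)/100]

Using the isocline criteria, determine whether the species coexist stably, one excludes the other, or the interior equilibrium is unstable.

stable coexistence

Compare the nullcline intercepts: K1/α12 = 182/0.83 = 219 > K2 = 100; K2/α21 = 100/0.432 = 231 > K1 = 182.
Since both inequalities hold, each species can invade when rare, so the interior equilibrium is stable.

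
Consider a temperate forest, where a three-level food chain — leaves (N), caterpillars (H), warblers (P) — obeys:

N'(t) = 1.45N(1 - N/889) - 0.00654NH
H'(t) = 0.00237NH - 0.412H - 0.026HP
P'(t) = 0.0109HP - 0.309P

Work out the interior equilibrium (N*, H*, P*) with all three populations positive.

From dP/dt = 0: 0.0109H* = 0.309, so H* = 28.3.
From dN/dt = 0: 1.45(1 - N*/889) = 0.00654·28.3, giving N* = 889·(1 - 0.128) = 775.
From dH/dt = 0: 0.00237·775 - 0.412 = 0.026P*, so P* = 1.43/0.026 = 54.8.

N* ≈ 775, H* ≈ 28.3, P* ≈ 54.8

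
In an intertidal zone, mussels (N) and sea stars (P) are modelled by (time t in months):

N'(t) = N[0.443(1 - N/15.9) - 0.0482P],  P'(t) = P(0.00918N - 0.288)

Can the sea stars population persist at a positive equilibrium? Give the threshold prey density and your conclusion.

The predator equation gives dP/dt > 0 only when N > 0.288/0.00918 = 31.4.
Without the predator, N → K = 15.9. Since 15.9 < 31.4, the predator cannot invade.

Threshold N = 31.4; K < 31.4, so no, the predator goes extinct.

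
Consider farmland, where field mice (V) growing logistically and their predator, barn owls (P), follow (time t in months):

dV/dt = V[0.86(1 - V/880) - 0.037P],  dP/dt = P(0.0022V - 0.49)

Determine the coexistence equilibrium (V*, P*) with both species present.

V* ≈ 223, P* ≈ 17.4

From dP/dt = 0 with P > 0: 0.0022V* = 0.49, so V* = 223.
Substitute into dV/dt = 0: 0.86(1 - 223/880) = 0.037P*.
The bracket is 0.747, giving P* = 0.642/0.037 = 17.4.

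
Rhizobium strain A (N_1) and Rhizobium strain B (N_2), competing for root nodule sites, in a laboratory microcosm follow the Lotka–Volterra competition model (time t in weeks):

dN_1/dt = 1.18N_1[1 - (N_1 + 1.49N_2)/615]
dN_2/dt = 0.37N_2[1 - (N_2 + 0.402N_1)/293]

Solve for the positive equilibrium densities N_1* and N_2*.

Setting both brackets to zero gives the nullclines N_1 + 1.49N_2 = 615 and 0.402N_1 + N_2 = 293.
Substituting N_2 = 293 - 0.402N_1 into the first: N_1(1 - 1.49·0.402) = 615 - 1.49·293.
So N_1* = 178/0.401 = 445, and then N_2* = 293 - 0.402·445 = 114.

N_1* ≈ 445, N_2* ≈ 114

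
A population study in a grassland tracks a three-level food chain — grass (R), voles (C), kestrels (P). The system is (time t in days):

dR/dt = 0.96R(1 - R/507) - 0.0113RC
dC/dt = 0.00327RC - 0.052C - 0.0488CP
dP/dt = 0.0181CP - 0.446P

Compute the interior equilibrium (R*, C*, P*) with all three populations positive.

R* ≈ 360, C* ≈ 24.6, P* ≈ 23.1

From dP/dt = 0: 0.0181C* = 0.446, so C* = 24.6.
From dR/dt = 0: 0.96(1 - R*/507) = 0.0113·24.6, giving R* = 507·(1 - 0.29) = 360.
From dC/dt = 0: 0.00327·360 - 0.052 = 0.0488P*, so P* = 1.13/0.0488 = 23.1.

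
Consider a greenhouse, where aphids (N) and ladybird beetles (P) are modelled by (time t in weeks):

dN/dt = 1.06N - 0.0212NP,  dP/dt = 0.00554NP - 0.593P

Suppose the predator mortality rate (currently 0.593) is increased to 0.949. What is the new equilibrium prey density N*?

At the interior fixed point, setting dP/dt = 0 with P > 0 fixes N* = (predator death rate)/(NP coefficient) — independent of the other coefficients.
With the change, N* = 0.949/0.00554 = 171; it rises from 107.

N* ≈ 171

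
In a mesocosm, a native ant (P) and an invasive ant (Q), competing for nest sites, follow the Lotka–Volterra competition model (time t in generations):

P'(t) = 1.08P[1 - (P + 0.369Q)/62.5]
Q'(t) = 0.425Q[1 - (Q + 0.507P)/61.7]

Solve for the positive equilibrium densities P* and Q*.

P* ≈ 48.9, Q* ≈ 36.9

Setting both brackets to zero gives the nullclines P + 0.369Q = 62.5 and 0.507P + Q = 61.7.
Substituting Q = 61.7 - 0.507P into the first: P(1 - 0.369·0.507) = 62.5 - 0.369·61.7.
So P* = 39.7/0.813 = 48.9, and then Q* = 61.7 - 0.507·48.9 = 36.9.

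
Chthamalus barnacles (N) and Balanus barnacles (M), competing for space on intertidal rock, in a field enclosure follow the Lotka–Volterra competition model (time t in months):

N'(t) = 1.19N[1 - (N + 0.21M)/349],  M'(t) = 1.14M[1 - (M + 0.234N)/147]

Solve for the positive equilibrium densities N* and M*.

N* ≈ 335, M* ≈ 68.7

Setting both brackets to zero gives the nullclines N + 0.21M = 349 and 0.234N + M = 147.
Substituting M = 147 - 0.234N into the first: N(1 - 0.21·0.234) = 349 - 0.21·147.
So N* = 318/0.951 = 335, and then M* = 147 - 0.234·335 = 68.7.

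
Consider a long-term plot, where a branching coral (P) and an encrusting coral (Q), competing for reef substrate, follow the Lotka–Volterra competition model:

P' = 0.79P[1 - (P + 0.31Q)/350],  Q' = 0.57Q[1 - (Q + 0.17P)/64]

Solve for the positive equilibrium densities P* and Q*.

P* ≈ 349, Q* ≈ 4.75

Setting both brackets to zero gives the nullclines P + 0.31Q = 350 and 0.17P + Q = 64.
Substituting Q = 64 - 0.17P into the first: P(1 - 0.31·0.17) = 350 - 0.31·64.
So P* = 330/0.947 = 349, and then Q* = 64 - 0.17·349 = 4.75.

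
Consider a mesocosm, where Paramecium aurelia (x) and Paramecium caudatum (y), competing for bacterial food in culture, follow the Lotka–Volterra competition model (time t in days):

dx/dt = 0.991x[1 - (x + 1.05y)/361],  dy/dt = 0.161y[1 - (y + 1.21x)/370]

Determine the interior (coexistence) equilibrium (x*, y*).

x* ≈ 102, y* ≈ 247

Setting both brackets to zero gives the nullclines x + 1.05y = 361 and 1.21x + y = 370.
Substituting y = 370 - 1.21x into the first: x(1 - 1.05·1.21) = 361 - 1.05·370.
So x* = -27.5/-0.27 = 102, and then y* = 370 - 1.21·102 = 247.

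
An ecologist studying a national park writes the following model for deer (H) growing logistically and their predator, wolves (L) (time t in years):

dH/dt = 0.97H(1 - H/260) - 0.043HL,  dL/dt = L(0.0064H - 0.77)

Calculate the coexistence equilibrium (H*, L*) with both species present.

H* ≈ 120, L* ≈ 12.1

From dL/dt = 0 with L > 0: 0.0064H* = 0.77, so H* = 120.
Substitute into dH/dt = 0: 0.97(1 - 120/260) = 0.043L*.
The bracket is 0.537, giving L* = 0.521/0.043 = 12.1.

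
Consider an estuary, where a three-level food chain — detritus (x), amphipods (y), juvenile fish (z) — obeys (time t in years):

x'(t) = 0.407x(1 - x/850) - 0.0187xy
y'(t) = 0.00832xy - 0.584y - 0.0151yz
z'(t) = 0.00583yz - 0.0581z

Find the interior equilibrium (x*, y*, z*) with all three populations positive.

x* ≈ 461, y* ≈ 9.97, z* ≈ 215

From dz/dt = 0: 0.00583y* = 0.0581, so y* = 9.97.
From dx/dt = 0: 0.407(1 - x*/850) = 0.0187·9.97, giving x* = 850·(1 - 0.458) = 461.
From dy/dt = 0: 0.00832·461 - 0.584 = 0.0151z*, so z* = 3.25/0.0151 = 215.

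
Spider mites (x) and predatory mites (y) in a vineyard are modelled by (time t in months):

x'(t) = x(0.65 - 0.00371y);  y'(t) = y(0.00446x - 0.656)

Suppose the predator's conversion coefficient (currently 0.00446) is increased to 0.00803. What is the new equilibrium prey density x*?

x* ≈ 81.7

At the interior fixed point, setting dy/dt = 0 with y > 0 fixes x* = (predator death rate)/(xy coefficient) — independent of the other coefficients.
With the change, x* = 0.656/0.00803 = 81.7; it falls from 147.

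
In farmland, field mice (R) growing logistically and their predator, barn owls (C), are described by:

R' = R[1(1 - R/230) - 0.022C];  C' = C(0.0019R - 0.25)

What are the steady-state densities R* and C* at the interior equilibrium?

From dC/dt = 0 with C > 0: 0.0019R* = 0.25, so R* = 132.
Substitute into dR/dt = 0: 1(1 - 132/230) = 0.022C*.
The bracket is 0.428, giving C* = 0.428/0.022 = 19.5.

R* ≈ 132, C* ≈ 19.5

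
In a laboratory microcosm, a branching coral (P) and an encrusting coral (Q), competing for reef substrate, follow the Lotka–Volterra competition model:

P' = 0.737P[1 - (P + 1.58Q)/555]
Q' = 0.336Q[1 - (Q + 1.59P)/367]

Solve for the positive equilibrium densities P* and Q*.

P* ≈ 16.4, Q* ≈ 341

Setting both brackets to zero gives the nullclines P + 1.58Q = 555 and 1.59P + Q = 367.
Substituting Q = 367 - 1.59P into the first: P(1 - 1.58·1.59) = 555 - 1.58·367.
So P* = -24.9/-1.51 = 16.4, and then Q* = 367 - 1.59·16.4 = 341.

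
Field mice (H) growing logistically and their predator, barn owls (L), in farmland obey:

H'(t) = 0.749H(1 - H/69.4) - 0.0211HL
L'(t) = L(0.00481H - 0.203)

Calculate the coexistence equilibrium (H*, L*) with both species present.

H* ≈ 42.2, L* ≈ 13.9

From dL/dt = 0 with L > 0: 0.00481H* = 0.203, so H* = 42.2.
Substitute into dH/dt = 0: 0.749(1 - 42.2/69.4) = 0.0211L*.
The bracket is 0.392, giving L* = 0.294/0.0211 = 13.9.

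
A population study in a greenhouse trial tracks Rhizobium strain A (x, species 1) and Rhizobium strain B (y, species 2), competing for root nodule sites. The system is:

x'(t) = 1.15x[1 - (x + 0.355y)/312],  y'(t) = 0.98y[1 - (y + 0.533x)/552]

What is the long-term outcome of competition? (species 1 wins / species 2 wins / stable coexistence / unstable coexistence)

stable coexistence

Compare the nullcline intercepts: K1/α12 = 312/0.355 = 879 > K2 = 552; K2/α21 = 552/0.533 = 1040 > K1 = 312.
Since both inequalities hold, each species can invade when rare, so the interior equilibrium is stable.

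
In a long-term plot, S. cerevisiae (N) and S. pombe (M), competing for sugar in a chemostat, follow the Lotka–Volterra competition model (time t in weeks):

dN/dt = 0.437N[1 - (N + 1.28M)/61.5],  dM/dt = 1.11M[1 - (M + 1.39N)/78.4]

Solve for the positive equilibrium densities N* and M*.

Setting both brackets to zero gives the nullclines N + 1.28M = 61.5 and 1.39N + M = 78.4.
Substituting M = 78.4 - 1.39N into the first: N(1 - 1.28·1.39) = 61.5 - 1.28·78.4.
So N* = -38.9/-0.779 = 49.9, and then M* = 78.4 - 1.39·49.9 = 9.09.

N* ≈ 49.9, M* ≈ 9.09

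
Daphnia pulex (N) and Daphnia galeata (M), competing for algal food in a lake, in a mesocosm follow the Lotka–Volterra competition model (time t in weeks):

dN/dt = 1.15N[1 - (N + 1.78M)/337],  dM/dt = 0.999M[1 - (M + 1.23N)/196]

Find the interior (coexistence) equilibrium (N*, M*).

N* ≈ 9.99, M* ≈ 184

Setting both brackets to zero gives the nullclines N + 1.78M = 337 and 1.23N + M = 196.
Substituting M = 196 - 1.23N into the first: N(1 - 1.78·1.23) = 337 - 1.78·196.
So N* = -11.9/-1.19 = 9.99, and then M* = 196 - 1.23·9.99 = 184.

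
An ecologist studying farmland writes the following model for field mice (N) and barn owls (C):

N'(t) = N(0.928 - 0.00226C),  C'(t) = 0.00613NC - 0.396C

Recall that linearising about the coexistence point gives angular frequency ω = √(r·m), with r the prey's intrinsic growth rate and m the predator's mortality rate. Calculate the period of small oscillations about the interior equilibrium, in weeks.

T ≈ 10.4 weeks

Here r = 0.928 and m = 0.396, so r·m = 0.367.
ω = √0.367 = 0.606 per week, hence T = 2π/ω ≈ 10.4 weeks.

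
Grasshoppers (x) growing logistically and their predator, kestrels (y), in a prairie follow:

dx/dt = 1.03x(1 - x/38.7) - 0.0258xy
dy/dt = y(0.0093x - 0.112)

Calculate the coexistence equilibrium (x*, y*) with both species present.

From dy/dt = 0 with y > 0: 0.0093x* = 0.112, so x* = 12.
Substitute into dx/dt = 0: 1.03(1 - 12/38.7) = 0.0258y*.
The bracket is 0.689, giving y* = 0.709/0.0258 = 27.5.

x* ≈ 12, y* ≈ 27.5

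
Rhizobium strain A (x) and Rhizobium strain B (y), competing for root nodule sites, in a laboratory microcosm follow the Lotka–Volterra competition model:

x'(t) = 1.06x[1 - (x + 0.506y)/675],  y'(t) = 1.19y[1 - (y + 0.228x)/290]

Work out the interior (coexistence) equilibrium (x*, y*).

Setting both brackets to zero gives the nullclines x + 0.506y = 675 and 0.228x + y = 290.
Substituting y = 290 - 0.228x into the first: x(1 - 0.506·0.228) = 675 - 0.506·290.
So x* = 528/0.885 = 597, and then y* = 290 - 0.228·597 = 154.

x* ≈ 597, y* ≈ 154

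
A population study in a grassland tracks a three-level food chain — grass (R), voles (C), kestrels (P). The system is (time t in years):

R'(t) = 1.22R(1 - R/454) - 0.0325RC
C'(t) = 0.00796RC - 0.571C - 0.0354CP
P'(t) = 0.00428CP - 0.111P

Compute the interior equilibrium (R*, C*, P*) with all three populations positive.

R* ≈ 140, C* ≈ 25.9, P* ≈ 15.4

From dP/dt = 0: 0.00428C* = 0.111, so C* = 25.9.
From dR/dt = 0: 1.22(1 - R*/454) = 0.0325·25.9, giving R* = 454·(1 - 0.691) = 140.
From dC/dt = 0: 0.00796·140 - 0.571 = 0.0354P*, so P* = 0.546/0.0354 = 15.4.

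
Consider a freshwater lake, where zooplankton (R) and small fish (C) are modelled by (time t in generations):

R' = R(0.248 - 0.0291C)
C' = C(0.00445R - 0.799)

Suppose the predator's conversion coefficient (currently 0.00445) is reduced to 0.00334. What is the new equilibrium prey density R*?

At the interior fixed point, setting dC/dt = 0 with C > 0 fixes R* = (predator death rate)/(RC coefficient) — independent of the other coefficients.
With the change, R* = 0.799/0.00334 = 239; it rises from 180.

R* ≈ 239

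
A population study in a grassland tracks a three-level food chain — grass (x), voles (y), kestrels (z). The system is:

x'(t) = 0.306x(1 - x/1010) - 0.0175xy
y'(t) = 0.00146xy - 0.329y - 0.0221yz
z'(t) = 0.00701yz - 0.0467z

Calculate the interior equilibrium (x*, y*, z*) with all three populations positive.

x* ≈ 625, y* ≈ 6.66, z* ≈ 26.4

From dz/dt = 0: 0.00701y* = 0.0467, so y* = 6.66.
From dx/dt = 0: 0.306(1 - x*/1010) = 0.0175·6.66, giving x* = 1010·(1 - 0.381) = 625.
From dy/dt = 0: 0.00146·625 - 0.329 = 0.0221z*, so z* = 0.584/0.0221 = 26.4.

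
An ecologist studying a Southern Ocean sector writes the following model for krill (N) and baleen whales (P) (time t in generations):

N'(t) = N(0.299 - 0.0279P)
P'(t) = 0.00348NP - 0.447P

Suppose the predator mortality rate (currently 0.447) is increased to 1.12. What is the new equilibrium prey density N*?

N* ≈ 322

At the interior fixed point, setting dP/dt = 0 with P > 0 fixes N* = (predator death rate)/(NP coefficient) — independent of the other coefficients.
With the change, N* = 1.12/0.00348 = 322; it rises from 128.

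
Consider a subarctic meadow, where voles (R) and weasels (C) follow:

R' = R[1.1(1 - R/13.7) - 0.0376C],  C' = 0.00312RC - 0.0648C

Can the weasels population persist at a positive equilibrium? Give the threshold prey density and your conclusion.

The predator equation gives dC/dt > 0 only when R > 0.0648/0.00312 = 20.8.
Without the predator, R → K = 13.7. Since 13.7 < 20.8, the predator cannot invade.

Threshold R = 20.8; K < 20.8, so no, the predator goes extinct.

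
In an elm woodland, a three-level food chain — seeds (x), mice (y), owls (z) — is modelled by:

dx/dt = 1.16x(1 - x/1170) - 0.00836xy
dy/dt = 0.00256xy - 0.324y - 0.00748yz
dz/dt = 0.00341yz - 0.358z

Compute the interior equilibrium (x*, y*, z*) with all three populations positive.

From dz/dt = 0: 0.00341y* = 0.358, so y* = 105.
From dx/dt = 0: 1.16(1 - x*/1170) = 0.00836·105, giving x* = 1170·(1 - 0.757) = 285.
From dy/dt = 0: 0.00256·285 - 0.324 = 0.00748z*, so z* = 0.405/0.00748 = 54.1.

x* ≈ 285, y* ≈ 105, z* ≈ 54.1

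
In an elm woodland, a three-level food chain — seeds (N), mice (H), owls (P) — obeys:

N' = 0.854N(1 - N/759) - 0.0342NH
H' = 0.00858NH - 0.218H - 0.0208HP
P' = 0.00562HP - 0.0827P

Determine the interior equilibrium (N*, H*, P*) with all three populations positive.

From dP/dt = 0: 0.00562H* = 0.0827, so H* = 14.7.
From dN/dt = 0: 0.854(1 - N*/759) = 0.0342·14.7, giving N* = 759·(1 - 0.589) = 312.
From dH/dt = 0: 0.00858·312 - 0.218 = 0.0208P*, so P* = 2.46/0.0208 = 118.

N* ≈ 312, H* ≈ 14.7, P* ≈ 118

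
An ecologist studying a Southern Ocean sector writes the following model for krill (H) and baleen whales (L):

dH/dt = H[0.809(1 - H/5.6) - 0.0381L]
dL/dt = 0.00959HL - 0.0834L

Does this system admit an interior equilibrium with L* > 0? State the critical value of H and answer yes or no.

Threshold H = 8.7; K < 8.7, so no, the predator goes extinct.

The predator equation gives dL/dt > 0 only when H > 0.0834/0.00959 = 8.7.
Without the predator, H → K = 5.6. Since 5.6 < 8.7, the predator cannot invade.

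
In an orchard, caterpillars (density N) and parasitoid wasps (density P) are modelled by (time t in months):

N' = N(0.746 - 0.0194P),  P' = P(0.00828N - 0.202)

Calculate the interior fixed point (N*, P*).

Set dP/dt = 0 with P > 0: 0.00828N - 0.202 = 0, so N* = 0.202/0.00828 = 24.4.
Set dN/dt = 0 with N > 0: 0.746 - 0.0194P = 0, so P* = 0.746/0.0194 = 38.5.

N* ≈ 24.4, P* ≈ 38.5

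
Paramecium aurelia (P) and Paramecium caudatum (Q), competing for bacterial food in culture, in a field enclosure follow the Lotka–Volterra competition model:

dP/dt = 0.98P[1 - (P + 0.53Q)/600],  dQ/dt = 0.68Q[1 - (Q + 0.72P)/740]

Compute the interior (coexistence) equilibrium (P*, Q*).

Setting both brackets to zero gives the nullclines P + 0.53Q = 600 and 0.72P + Q = 740.
Substituting Q = 740 - 0.72P into the first: P(1 - 0.53·0.72) = 600 - 0.53·740.
So P* = 208/0.618 = 336, and then Q* = 740 - 0.72·336 = 498.

P* ≈ 336, Q* ≈ 498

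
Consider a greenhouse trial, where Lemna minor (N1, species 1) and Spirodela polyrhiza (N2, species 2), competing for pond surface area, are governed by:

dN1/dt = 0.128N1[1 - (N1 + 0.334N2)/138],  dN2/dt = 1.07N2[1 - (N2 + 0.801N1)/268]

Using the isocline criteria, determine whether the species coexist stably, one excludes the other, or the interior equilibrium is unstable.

Compare the nullcline intercepts: K1/α12 = 138/0.334 = 413 > K2 = 268; K2/α21 = 268/0.801 = 335 > K1 = 138.
Since both inequalities hold, each species can invade when rare, so the interior equilibrium is stable.

stable coexistence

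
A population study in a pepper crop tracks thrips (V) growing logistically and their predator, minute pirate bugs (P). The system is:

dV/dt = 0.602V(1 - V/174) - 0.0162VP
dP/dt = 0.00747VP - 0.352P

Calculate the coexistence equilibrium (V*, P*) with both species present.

V* ≈ 47.1, P* ≈ 27.1

From dP/dt = 0 with P > 0: 0.00747V* = 0.352, so V* = 47.1.
Substitute into dV/dt = 0: 0.602(1 - 47.1/174) = 0.0162P*.
The bracket is 0.729, giving P* = 0.439/0.0162 = 27.1.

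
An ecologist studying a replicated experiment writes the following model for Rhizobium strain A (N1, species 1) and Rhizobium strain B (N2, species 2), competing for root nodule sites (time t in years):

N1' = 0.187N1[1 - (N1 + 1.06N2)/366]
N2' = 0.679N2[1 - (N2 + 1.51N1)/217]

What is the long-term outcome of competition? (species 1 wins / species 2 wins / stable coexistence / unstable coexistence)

Compare the nullcline intercepts: K1/α12 = 366/1.06 = 345 > K2 = 217; K2/α21 = 217/1.51 = 144 < K1 = 366.
Since the inequalities point opposite ways, species 1 can invade but species 2 cannot.

species 1 excludes species 2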